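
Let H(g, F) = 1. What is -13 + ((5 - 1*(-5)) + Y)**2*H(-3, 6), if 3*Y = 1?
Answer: 844/9 ≈ 93.778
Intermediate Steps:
Y = 1/3 (Y = (1/3)*1 = 1/3 ≈ 0.33333)
-13 + ((5 - 1*(-5)) + Y)**2*H(-3, 6) = -13 + ((5 - 1*(-5)) + 1/3)**2*1 = -13 + ((5 + 5) + 1/3)**2*1 = -13 + (10 + 1/3)**2*1 = -13 + (31/3)**2*1 = -13 + (961/9)*1 = -13 + 961/9 = 844/9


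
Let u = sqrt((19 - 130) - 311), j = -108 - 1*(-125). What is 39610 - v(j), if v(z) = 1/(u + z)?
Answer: 28162693/711 + I*sqrt(422)/711 ≈ 39610.0 + 0.028893*I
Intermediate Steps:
j = 17 (j = -108 + 125 = 17)
u = I*sqrt(422) (u = sqrt(-111 - 311) = sqrt(-422) = I*sqrt(422) ≈ 20.543*I)
v(z) = 1/(z + I*sqrt(422)) (v(z) = 1/(I*sqrt(422) + z) = 1/(z + I*sqrt(422)))
39610 - v(j) = 39610 - 1/(17 + I*sqrt(422))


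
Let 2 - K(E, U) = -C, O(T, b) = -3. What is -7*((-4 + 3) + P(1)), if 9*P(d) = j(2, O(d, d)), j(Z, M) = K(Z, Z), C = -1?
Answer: 56/9 ≈ 6.2222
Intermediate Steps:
K(E, U) = 1 (K(E, U) = 2 - (-1)*(-1) = 2 - 1*1 = 2 - 1 = 1)
j(Z, M) = 1
P(d) = ⅑ (P(d) = (⅑)*1 = ⅑)
-7*((-4 + 3) + P(1)) = -7*((-4 + 3) + ⅑) = -7*(-1 + ⅑) = -7*(-8/9) = 56/9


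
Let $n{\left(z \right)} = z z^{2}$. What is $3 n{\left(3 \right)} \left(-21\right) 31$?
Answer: $-52731$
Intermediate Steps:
$n{\left(z \right)} = z^{3}$
$3 n{\left(3 \right)} \left(-21\right) 31 = 3 \cdot 3^{3} \left(-21\right) 31 = 3 \cdot 27 \left(-21\right) 31 = 3 \left(-567\right) 31 = \left(-1701\right) 31 = -52731$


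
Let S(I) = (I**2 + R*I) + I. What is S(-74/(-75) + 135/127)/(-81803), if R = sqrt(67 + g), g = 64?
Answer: -567104104/7421628301875 - 19523*sqrt(131)/779173575 ≈ -0.00036319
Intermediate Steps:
R = sqrt(131) (R = sqrt(67 + 64) = sqrt(131) ≈ 11.446)
S(I) = I + I**2 + I*sqrt(131) (S(I) = (I**2 + sqrt(131)*I) + I = (I**2 + I*sqrt(131)) + I = I + I**2 + I*sqrt(131))
S(-74/(-75) + 135/127)/(-81803) = ((-74/(-75) + 135/127)*(1 + (-74/(-75) + 135/127) + sqrt(131)))/(-81803) = ((-74*(-1/75) + 135*(1/127))*(1 + (-74*(-1/75) + 135*(1/127)) + sqrt(131)))*(-1/81803) = ((74/75 + 135/127)*(1 + (74/75 + 135/127) + sqrt(131)))*(-1/81803) = (19523*(1 + 19523/9525 + sqrt(131))/9525)*(-1/81803) = (19523*(29048/9525 + sqrt(131))/9525)*(-1/81803) = (567104104/90725625 + 19523*sqrt(131)/9525)*(-1/81803) = -567104104/7421628301875 - 19523*sqrt(131)/779173575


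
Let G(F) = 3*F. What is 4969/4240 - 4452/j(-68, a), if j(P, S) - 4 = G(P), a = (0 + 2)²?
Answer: 496757/21200 ≈ 23.432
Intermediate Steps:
a = 4 (a = 2² = 4)
j(P, S) = 4 + 3*P
4969/4240 - 4452/j(-68, a) = 4969/4240 - 4452/(4 + 3*(-68)) = 4969*(1/4240) - 4452/(4 - 204) = 4969/4240 - 4452/(-200) = 4969/4240 - 4452*(-1/200) = 4969/4240 + 1113/50 = 496757/21200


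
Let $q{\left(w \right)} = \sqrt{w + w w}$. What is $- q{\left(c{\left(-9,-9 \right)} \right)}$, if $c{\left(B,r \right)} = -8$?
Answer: $- 2 \sqrt{14} \approx -7.4833$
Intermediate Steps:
$q{\left(w \right)} = \sqrt{w + w^{2}}$
$- q{\left(c{\left(-9,-9 \right)} \right)} = - \sqrt{- 8 \left(1 - 8\right)} = - \sqrt{\left(-8\right) \left(-7\right)} = - \sqrt{56} = - 2 \sqrt{14}$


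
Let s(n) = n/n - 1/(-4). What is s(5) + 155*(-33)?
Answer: -20455/4 ≈ -5113.8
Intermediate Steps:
s(n) = 5/4 (s(n) = 1 - 1*(-¼) = 1 + ¼ = 5/4)
s(5) + 155*(-33) = 5/4 + 155*(-33) = 5/4 - 5115 = -20455/4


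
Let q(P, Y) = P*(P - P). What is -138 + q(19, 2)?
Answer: -138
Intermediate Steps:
q(P, Y) = 0 (q(P, Y) = P*0 = 0)
-138 + q(19, 2) = -138 + 0 = -138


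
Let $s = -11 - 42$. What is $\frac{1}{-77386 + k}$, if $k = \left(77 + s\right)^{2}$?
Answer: $- \frac{1}{76810} \approx -1.3019 \cdot 10^{-5}$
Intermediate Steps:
$s = -53$
$k = 576$ ($k = \left(77 - 53\right)^{2} = 24^{2} = 576$)
$\frac{1}{-77386 + k} = \frac{1}{-77386 + 576} = \frac{1}{-76810} = - \frac{1}{76810}$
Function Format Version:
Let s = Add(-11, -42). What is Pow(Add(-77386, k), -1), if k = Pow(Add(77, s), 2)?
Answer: Rational(-1, 76810) ≈ -1.3019e-5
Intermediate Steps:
s = -53
k = 576 (k = Pow(Add(77, -53), 2) = Pow(24, 2) = 576)
Pow(Add(-77386, k), -1) = Pow(Add(-77386, 576), -1) = Pow(-76810, -1) = Rational(-1, 76810)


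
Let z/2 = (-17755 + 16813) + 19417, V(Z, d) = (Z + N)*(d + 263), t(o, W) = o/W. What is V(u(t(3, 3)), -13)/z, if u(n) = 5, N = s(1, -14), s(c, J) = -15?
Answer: -50/739 ≈ -0.067659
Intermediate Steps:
N = -15
V(Z, d) = (-15 + Z)*(263 + d) (V(Z, d) = (Z - 15)*(d + 263) = (-15 + Z)*(263 + d))
z = 36950 (z = 2*((-17755 + 16813) + 19417) = 2*(-942 + 19417) = 2*18475 = 36950)
V(u(t(3, 3)), -13)/z = (-3945 - 15*(-13) + 263*5 + 5*(-13))/36950 = (-3945 + 195 + 1315 - 65)*(1/36950) = -2500*1/36950 = -50/739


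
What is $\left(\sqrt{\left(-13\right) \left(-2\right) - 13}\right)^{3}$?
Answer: $13 \sqrt{13} \approx 46.872$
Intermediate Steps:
$\left(\sqrt{\left(-13\right) \left(-2\right) - 13}\right)^{3} = \left(\sqrt{26 - 13}\right)^{3} = \left(\sqrt{13}\right)^{3} = 13 \sqrt{13}$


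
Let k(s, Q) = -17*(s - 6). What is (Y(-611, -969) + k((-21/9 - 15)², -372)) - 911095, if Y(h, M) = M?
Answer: -8253626/9 ≈ -9.1707e+5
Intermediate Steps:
k(s, Q) = 102 - 17*s (k(s, Q) = -17*(-6 + s) = 102 - 17*s)
(Y(-611, -969) + k((-21/9 - 15)², -372)) - 911095 = (-969 + (102 - 17*(-21/9 - 15)²)) - 911095 = (-969 + (102 - 17*(-21*⅑ - 15)²)) - 911095 = (-969 + (102 - 17*(-7/3 - 15)²)) - 911095 = (-969 + (102 - 17*(-52/3)²)) - 911095 = (-969 + (102 - 17*2704/9)) - 911095 = (-969 + (102 - 45968/9)) - 911095 = (-969 - 45050/9) - 911095 = -53771/9 - 911095 = -8253626/9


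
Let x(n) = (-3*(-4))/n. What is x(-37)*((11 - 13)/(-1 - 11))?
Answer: -2/37 ≈ -0.054054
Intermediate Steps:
x(n) = 12/n
x(-37)*((11 - 13)/(-1 - 11)) = (12/(-37))*((11 - 13)/(-1 - 11)) = (12*(-1/37))*(-2/(-12)) = -(-24)*(-1)/(37*12) = -12/37*1/6 = -2/37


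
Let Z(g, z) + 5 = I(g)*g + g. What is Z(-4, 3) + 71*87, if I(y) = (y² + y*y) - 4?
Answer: 6056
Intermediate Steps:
I(y) = -4 + 2*y² (I(y) = (y² + y²) - 4 = 2*y² - 4 = -4 + 2*y²)
Z(g, z) = -5 + g + g*(-4 + 2*g²) (Z(g, z) = -5 + ((-4 + 2*g²)*g + g) = -5 + (g*(-4 + 2*g²) + g) = -5 + (g + g*(-4 + 2*g²)) = -5 + g + g*(-4 + 2*g²))
Z(-4, 3) + 71*87 = (-5 - 3*(-4) + 2*(-4)³) + 71*87 = (-5 + 12 + 2*(-64)) + 6177 = (-5 + 12 - 128) + 6177 = -121 + 6177 = 6056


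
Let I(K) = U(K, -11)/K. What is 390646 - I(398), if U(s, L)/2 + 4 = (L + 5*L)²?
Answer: 77734202/199 ≈ 3.9062e+5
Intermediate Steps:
U(s, L) = -8 + 72*L² (U(s, L) = -8 + 2*(L + 5*L)² = -8 + 2*(6*L)² = -8 + 2*(36*L²) = -8 + 72*L²)
I(K) = 8704/K (I(K) = (-8 + 72*(-11)²)/K = (-8 + 72*121)/K = (-8 + 8712)/K = 8704/K)
390646 - I(398) = 390646 - 8704/398 = 390646 - 1*4352/199 = 390646 - 4352/199 = 77734202/199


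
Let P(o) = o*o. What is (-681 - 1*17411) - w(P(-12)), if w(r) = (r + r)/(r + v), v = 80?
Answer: -126653/7 ≈ -18093.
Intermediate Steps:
P(o) = o**2
w(r) = 2*r/(80 + r) (w(r) = (r + r)/(r + 80) = (2*r)/(80 + r) = 2*r/(80 + r))
(-681 - 1*17411) - w(P(-12)) = (-681 - 1*17411) - 2*(-12)**2/(80 + (-12)**2) = (-681 - 17411) - 2*144/(80 + 144) = -18092 - 2*144/224 = -18092 - 1*9/7 = -18092 - 9/7 = -126653/7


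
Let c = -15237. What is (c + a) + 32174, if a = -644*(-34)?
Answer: 38833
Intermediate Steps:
a = 21896
(c + a) + 32174 = (-15237 + 21896) + 32174 = 6659 + 32174 = 38833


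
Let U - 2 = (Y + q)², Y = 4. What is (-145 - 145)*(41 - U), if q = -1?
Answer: -8700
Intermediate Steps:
U = 11 (U = 2 + (4 - 1)² = 2 + 3² = 2 + 9 = 11)
(-145 - 145)*(41 - U) = (-145 - 145)*(41 - 1*11) = -290*(41 - 11) = -290*30 = -8700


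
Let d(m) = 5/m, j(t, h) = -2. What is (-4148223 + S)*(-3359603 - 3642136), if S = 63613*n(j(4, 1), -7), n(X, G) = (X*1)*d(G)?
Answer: 198859407088509/7 ≈ 2.8408e+13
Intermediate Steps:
n(X, G) = 5*X/G (n(X, G) = (X*1)*(5/G) = X*(5/G) = 5*X/G)
S = 636130/7 (S = 63613*(5*(-2)/(-7)) = 63613*(5*(-2)*(-⅐)) = 63613*(10/7) = 636130/7 ≈ 90876.)
(-4148223 + S)*(-3359603 - 3642136) = (-4148223 + 636130/7)*(-3359603 - 3642136) = -28401431/7*(-7001739) = 198859407088509/7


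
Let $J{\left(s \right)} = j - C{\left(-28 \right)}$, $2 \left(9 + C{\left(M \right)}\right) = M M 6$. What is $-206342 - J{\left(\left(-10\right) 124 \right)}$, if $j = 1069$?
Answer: $-205068$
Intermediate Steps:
$C{\left(M \right)} = -9 + 3 M^{2}$ ($C{\left(M \right)} = -9 + \frac{M M 6}{2} = -9 + \frac{M^{2} \cdot 6}{2} = -9 + \frac{6 M^{2}}{2} = -9 + 3 M^{2}$)
$J{\left(s \right)} = -1274$ ($J{\left(s \right)} = 1069 - \left(-9 + 3 \left(-28\right)^{2}\right) = 1069 - \left(-9 + 3 \cdot 784\right) = 1069 - \left(-9 + 2352\right) = 1069 - 2343 = -1274$)
$-206342 - J{\left(\left(-10\right) 124 \right)} = -206342 - -1274 = -206342 + 1274 = -205068$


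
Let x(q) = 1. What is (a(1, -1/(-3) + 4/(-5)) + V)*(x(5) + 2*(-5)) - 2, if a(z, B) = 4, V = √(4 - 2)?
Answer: -38 - 9*√2 ≈ -50.728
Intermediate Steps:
V = √2 ≈ 1.4142
(a(1, -1/(-3) + 4/(-5)) + V)*(x(5) + 2*(-5)) - 2 = (4 + √2)*(1 + 2*(-5)) - 2 = (4 + √2)*(1 - 10) - 2 = (4 + √2)*(-9) - 2 = (-36 - 9*√2) - 2 = -38 - 9*√2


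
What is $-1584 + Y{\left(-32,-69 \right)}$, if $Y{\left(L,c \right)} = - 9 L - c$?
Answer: $-1227$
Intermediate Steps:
$Y{\left(L,c \right)} = - c - 9 L$
$-1584 + Y{\left(-32,-69 \right)} = -1584 - -357 = -1584 + \left(69 + 288\right) = -1584 + 357 = -1227$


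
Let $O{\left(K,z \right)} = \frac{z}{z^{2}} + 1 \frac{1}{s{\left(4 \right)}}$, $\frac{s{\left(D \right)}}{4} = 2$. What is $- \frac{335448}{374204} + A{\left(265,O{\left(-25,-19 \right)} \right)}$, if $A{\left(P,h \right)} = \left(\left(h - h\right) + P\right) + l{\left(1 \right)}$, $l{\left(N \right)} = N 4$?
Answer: $\frac{25081357}{93551} \approx 268.1$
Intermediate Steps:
$s{\left(D \right)} = 8$ ($s{\left(D \right)} = 4 \cdot 2 = 8$)
$l{\left(N \right)} = 4 N$
$O{\left(K,z \right)} = \frac{1}{8} + \frac{1}{z}$ ($O{\left(K,z \right)} = \frac{z}{z^{2}} + 1 \cdot \frac{1}{8} = \frac{1}{z} + \frac{1}{8} = \frac{1}{8} + \frac{1}{z}$)
$A{\left(P,h \right)} = 4 + P$ ($A{\left(P,h \right)} = \left(\left(h - h\right) + P\right) + 4 \cdot 1 = \left(0 + P\right) + 4 = P + 4 = 4 + P$)
$- \frac{335448}{374204} + A{\left(265,O{\left(-25,-19 \right)} \right)} = - \frac{335448}{374204} + \left(4 + 265\right) = \left(-335448\right) \frac{1}{374204} + 269 = - \frac{83862}{93551} + 269 = \frac{25081357}{93551}$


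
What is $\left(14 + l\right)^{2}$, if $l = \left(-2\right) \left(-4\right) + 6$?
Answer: $784$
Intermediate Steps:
$l = 14$ ($l = 8 + 6 = 14$)
$\left(14 + l\right)^{2} = \left(14 + 14\right)^{2} = 28^{2} = 784$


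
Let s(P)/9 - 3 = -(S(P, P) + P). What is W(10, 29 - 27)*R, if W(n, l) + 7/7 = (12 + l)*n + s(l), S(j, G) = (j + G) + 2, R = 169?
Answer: 15886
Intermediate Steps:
S(j, G) = 2 + G + j (S(j, G) = (G + j) + 2 = 2 + G + j)
s(P) = 9 - 27*P (s(P) = 27 + 9*(-((2 + P + P) + P)) = 27 + 9*(-((2 + 2*P) + P)) = 27 + 9*(-(2 + 3*P)) = 27 + 9*(-2 - 3*P) = 27 + (-18 - 27*P) = 9 - 27*P)
W(n, l) = 8 - 27*l + n*(12 + l) (W(n, l) = -1 + ((12 + l)*n + (9 - 27*l)) = -1 + (n*(12 + l) + (9 - 27*l)) = -1 + (9 - 27*l + n*(12 + l)) = 8 - 27*l + n*(12 + l))
W(10, 29 - 27)*R = (8 - 27*(29 - 27) + 12*10 + (29 - 27)*10)*169 = (8 - 27*2 + 120 + 2*10)*169 = (8 - 54 + 120 + 20)*169 = 94*169 = 15886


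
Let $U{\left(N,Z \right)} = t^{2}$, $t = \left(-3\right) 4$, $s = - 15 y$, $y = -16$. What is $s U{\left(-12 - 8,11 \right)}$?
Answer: $34560$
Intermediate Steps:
$s = 240$ ($s = \left(-15\right) \left(-16\right) = 240$)
$t = -12$
$U{\left(N,Z \right)} = 144$ ($U{\left(N,Z \right)} = \left(-12\right)^{2} = 144$)
$s U{\left(-12 - 8,11 \right)} = 240 \cdot 144 = 34560$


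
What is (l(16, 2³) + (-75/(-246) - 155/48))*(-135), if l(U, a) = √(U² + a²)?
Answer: 258975/656 - 1080*√5 ≈ -2020.2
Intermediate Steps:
(l(16, 2³) + (-75/(-246) - 155/48))*(-135) = (√(16² + (2³)²) + (-75/(-246) - 155/48))*(-135) = (√(256 + 8²) + (-75*(-1/246) - 155*1/48))*(-135) = (√(256 + 64) + (25/82 - 155/48))*(-135) = (√320 - 5755/1968)*(-135) = (8*√5 - 5755/1968)*(-135) = (-5755/1968 + 8*√5)*(-135) = 258975/656 - 1080*√5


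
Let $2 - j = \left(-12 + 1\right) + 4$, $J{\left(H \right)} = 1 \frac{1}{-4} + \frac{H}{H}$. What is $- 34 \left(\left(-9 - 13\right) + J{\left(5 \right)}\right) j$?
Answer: $\frac{13005}{2} \approx 6502.5$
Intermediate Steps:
$J{\left(H \right)} = \frac{3}{4}$ ($J{\left(H \right)} = 1 \left(- \frac{1}{4}\right) + 1 = - \frac{1}{4} + 1 = \frac{3}{4}$)
$j = 9$ ($j = 2 - \left(\left(-12 + 1\right) + 4\right) = 2 - \left(-11 + 4\right) = 2 - -7 = 2 + 7 = 9$)
$- 34 \left(\left(-9 - 13\right) + J{\left(5 \right)}\right) j = - 34 \left(\left(-9 - 13\right) + \frac{3}{4}\right) 9 = - 34 \left(-22 + \frac{3}{4}\right) 9 = \left(-34\right) \left(- \frac{85}{4}\right) 9 = \frac{1445}{2} \cdot 9 = \frac{13005}{2}$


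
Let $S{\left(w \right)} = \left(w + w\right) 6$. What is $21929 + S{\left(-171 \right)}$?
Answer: $19877$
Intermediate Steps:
$S{\left(w \right)} = 12 w$ ($S{\left(w \right)} = 2 w 6 = 12 w$)
$21929 + S{\left(-171 \right)} = 21929 + 12 \left(-171\right) = 21929 - 2052 = 19877$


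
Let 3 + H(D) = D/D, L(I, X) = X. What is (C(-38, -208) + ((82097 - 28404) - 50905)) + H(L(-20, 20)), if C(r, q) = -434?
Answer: 2352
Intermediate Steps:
H(D) = -2 (H(D) = -3 + D/D = -3 + 1 = -2)
(C(-38, -208) + ((82097 - 28404) - 50905)) + H(L(-20, 20)) = (-434 + ((82097 - 28404) - 50905)) - 2 = (-434 + (53693 - 50905)) - 2 = (-434 + 2788) - 2 = 2354 - 2 = 2352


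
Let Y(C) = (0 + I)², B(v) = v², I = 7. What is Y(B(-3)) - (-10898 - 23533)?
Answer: 34480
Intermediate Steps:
Y(C) = 49 (Y(C) = (0 + 7)² = 7² = 49)
Y(B(-3)) - (-10898 - 23533) = 49 - (-10898 - 23533) = 49 - 1*(-34431) = 49 + 34431 = 34480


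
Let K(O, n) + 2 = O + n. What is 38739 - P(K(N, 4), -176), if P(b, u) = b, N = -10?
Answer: 38747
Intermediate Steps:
K(O, n) = -2 + O + n (K(O, n) = -2 + (O + n) = -2 + O + n)
38739 - P(K(N, 4), -176) = 38739 - (-2 - 10 + 4) = 38739 - 1*(-8) = 38739 + 8 = 38747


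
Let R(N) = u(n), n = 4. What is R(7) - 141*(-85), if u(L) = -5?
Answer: 11980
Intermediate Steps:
R(N) = -5
R(7) - 141*(-85) = -5 - 141*(-85) = -5 + 11985 = 11980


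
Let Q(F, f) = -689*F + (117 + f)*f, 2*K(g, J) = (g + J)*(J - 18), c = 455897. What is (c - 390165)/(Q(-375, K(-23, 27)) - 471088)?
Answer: -65732/210283 ≈ -0.31259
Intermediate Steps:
K(g, J) = (-18 + J)*(J + g)/2 (K(g, J) = ((g + J)*(J - 18))/2 = ((J + g)*(-18 + J))/2 = ((-18 + J)*(J + g))/2 = (-18 + J)*(J + g)/2)
Q(F, f) = -689*F + f*(117 + f)
(c - 390165)/(Q(-375, K(-23, 27)) - 471088) = (455897 - 390165)/((((½)*27² - 9*27 - 9*(-23) + (½)*27*(-23))² - 689*(-375) + 117*((½)*27² - 9*27 - 9*(-23) + (½)*27*(-23))) - 471088) = 65732/((((½)*729 - 243 + 207 - 621/2)² + 258375 + 117*((½)*729 - 243 + 207 - 621/2)) - 471088) = 65732/(((729/2 - 243 + 207 - 621/2)² + 258375 + 117*(729/2 - 243 + 207 - 621/2)) - 471088) = 65732/((18² + 258375 + 117*18) - 471088) = 65732/((324 + 258375 + 2106) - 471088) = 65732/(260805 - 471088) = 65732/(-210283) = 65732*(-1/210283) = -65732/210283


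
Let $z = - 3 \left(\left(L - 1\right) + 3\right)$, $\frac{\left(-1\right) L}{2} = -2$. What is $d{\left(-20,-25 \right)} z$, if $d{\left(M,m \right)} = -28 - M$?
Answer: $144$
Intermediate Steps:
$L = 4$ ($L = \left(-2\right) \left(-2\right) = 4$)
$z = -18$ ($z = - 3 \left(\left(4 - 1\right) + 3\right) = - 3 \left(3 + 3\right) = \left(-3\right) 6 = -18$)
$d{\left(-20,-25 \right)} z = \left(-28 - -20\right) \left(-18\right) = \left(-28 + 20\right) \left(-18\right) = \left(-8\right) \left(-18\right) = 144$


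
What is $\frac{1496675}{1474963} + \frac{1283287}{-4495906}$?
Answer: $\frac{4836109269169}{6631295001478} \approx 0.72929$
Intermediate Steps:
$\frac{1496675}{1474963} + \frac{1283287}{-4495906} = 1496675 \cdot \frac{1}{1474963} + 1283287 \left(- \frac{1}{4495906}\right) = \frac{1496675}{1474963} - \frac{1283287}{4495906} = \frac{4836109269169}{6631295001478}$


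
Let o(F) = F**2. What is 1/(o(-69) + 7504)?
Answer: 1/12265 ≈ 8.1533e-5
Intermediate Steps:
1/(o(-69) + 7504) = 1/((-69)**2 + 7504) = 1/(4761 + 7504) = 1/12265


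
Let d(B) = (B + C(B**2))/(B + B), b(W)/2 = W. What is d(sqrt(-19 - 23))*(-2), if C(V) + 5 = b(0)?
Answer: -1 - 5*I*sqrt(42)/42 ≈ -1.0 - 0.77152*I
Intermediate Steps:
b(W) = 2*W
C(V) = -5 (C(V) = -5 + 2*0 = -5 + 0 = -5)
d(B) = (-5 + B)/(2*B) (d(B) = (B - 5)/(B + B) = (-5 + B)/((2*B)) = (-5 + B)*(1/(2*B)) = (-5 + B)/(2*B))
d(sqrt(-19 - 23))*(-2) = ((-5 + sqrt(-19 - 23))/(2*(sqrt(-19 - 23))))*(-2) = ((-5 + sqrt(-42))/(2*(sqrt(-42))))*(-2) = ((-5 + I*sqrt(42))/(2*((I*sqrt(42)))))*(-2) = ((-I*sqrt(42)/42)*(-5 + I*sqrt(42))/2)*(-2) = -I*sqrt(42)*(-5 + I*sqrt(42))/84*(-2) = I*sqrt(42)*(-5 + I*sqrt(42))/42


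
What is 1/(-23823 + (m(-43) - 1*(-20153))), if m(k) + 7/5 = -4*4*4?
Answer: -5/18677 ≈ -0.00026771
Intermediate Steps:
m(k) = -327/5 (m(k) = -7/5 - 4*4*4 = -7/5 - 16*4 = -7/5 - 64 = -327/5)
1/(-23823 + (m(-43) - 1*(-20153))) = 1/(-23823 + (-327/5 - 1*(-20153))) = 1/(-23823 + (-327/5 + 20153)) = 1/(-23823 + 100438/5) = 1/(-18677/5) = -5/18677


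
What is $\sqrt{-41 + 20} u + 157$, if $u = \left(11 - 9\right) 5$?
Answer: $157 + 10 i \sqrt{21} \approx 157.0 + 45.826 i$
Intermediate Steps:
$u = 10$ ($u = \left(11 - 9\right) 5 = 2 \cdot 5 = 10$)
$\sqrt{-41 + 20} u + 157 = \sqrt{-41 + 20} \cdot 10 + 157 = \sqrt{-21} \cdot 10 + 157 = i \sqrt{21} \cdot 10 + 157 = 10 i \sqrt{21} + 157 = 157 + 10 i \sqrt{21}$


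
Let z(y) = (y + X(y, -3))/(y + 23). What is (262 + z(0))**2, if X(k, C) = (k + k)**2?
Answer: 68644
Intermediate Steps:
X(k, C) = 4*k**2 (X(k, C) = (2*k)**2 = 4*k**2)
z(y) = (y + 4*y**2)/(23 + y) (z(y) = (y + 4*y**2)/(y + 23) = (y + 4*y**2)/(23 + y))
(262 + z(0))**2 = (262 + 0*(1 + 4*0)/(23 + 0))**2 = (262 + 0*(1 + 0)/23)**2 = (262 + 0*(1/23)*1)**2 = (262 + 0)**2 = 262**2 = 68644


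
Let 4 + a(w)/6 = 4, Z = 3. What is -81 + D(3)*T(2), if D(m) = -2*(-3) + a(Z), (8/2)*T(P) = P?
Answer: -78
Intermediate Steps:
a(w) = 0 (a(w) = -24 + 6*4 = -24 + 24 = 0)
T(P) = P/4
D(m) = 6 (D(m) = -2*(-3) + 0 = 6 + 0 = 6)
-81 + D(3)*T(2) = -81 + 6*((¼)*2) = -81 + 6*(½) = -81 + 3 = -78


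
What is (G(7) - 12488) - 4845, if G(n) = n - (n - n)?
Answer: -17326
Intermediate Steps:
G(n) = n (G(n) = n - 1*0 = n + 0 = n)
(G(7) - 12488) - 4845 = (7 - 12488) - 4845 = -12481 - 4845 = -17326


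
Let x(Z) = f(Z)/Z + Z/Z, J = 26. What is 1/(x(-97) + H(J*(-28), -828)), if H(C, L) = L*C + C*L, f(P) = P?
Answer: 1/1205570 ≈ 8.2948e-7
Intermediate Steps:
H(C, L) = 2*C*L (H(C, L) = C*L + C*L = 2*C*L)
x(Z) = 2 (x(Z) = Z/Z + Z/Z = 1 + 1 = 2)
1/(x(-97) + H(J*(-28), -828)) = 1/(2 + 2*(26*(-28))*(-828)) = 1/(2 + 2*(-728)*(-828)) = 1/(2 + 1205568) = 1/1205570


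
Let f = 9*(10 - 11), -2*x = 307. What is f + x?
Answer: -325/2 ≈ -162.50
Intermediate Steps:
x = -307/2 (x = -½*307 = -307/2 ≈ -153.50)
f = -9 (f = 9*(-1) = -9)
f + x = -9 - 307/2 = -325/2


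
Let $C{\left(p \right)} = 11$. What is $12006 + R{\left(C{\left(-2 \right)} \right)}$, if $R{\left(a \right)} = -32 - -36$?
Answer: $12010$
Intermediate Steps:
$R{\left(a \right)} = 4$ ($R{\left(a \right)} = -32 + 36 = 4$)
$12006 + R{\left(C{\left(-2 \right)} \right)} = 12006 + 4 = 12010$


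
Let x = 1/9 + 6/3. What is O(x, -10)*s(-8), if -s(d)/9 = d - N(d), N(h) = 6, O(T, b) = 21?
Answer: 2646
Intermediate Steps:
x = 19/9 (x = 1*(⅑) + 6*(⅓) = ⅑ + 2 = 19/9 ≈ 2.1111)
s(d) = 54 - 9*d (s(d) = -9*(d - 1*6) = -9*(d - 6) = -9*(-6 + d) = 54 - 9*d)
O(x, -10)*s(-8) = 21*(54 - 9*(-8)) = 21*(54 + 72) = 21*126 = 2646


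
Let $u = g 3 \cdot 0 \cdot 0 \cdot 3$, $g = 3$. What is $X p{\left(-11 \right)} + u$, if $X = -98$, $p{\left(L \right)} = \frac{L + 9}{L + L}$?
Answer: $- \frac{98}{11} \approx -8.9091$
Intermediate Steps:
$p{\left(L \right)} = \frac{9 + L}{2 L}$
$u = 0$ ($u = 3 \cdot 3 \cdot 0 \cdot 0 \cdot 3 = 9 \cdot 0 \cdot 3 = 9 \cdot 0 = 0$)
$X p{\left(-11 \right)} + u = - 98 \frac{9 - 11}{2 \left(-11\right)} + 0 = - 98 \cdot \frac{1}{2} \left(- \frac{1}{11}\right) \left(-2\right) + 0 = \left(-98\right) \frac{1}{11} + 0 = - \frac{98}{11} + 0 = - \frac{98}{11}$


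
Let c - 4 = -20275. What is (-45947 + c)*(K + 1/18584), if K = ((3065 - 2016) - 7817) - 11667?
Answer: 11343012255251/9292 ≈ 1.2207e+9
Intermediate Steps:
c = -20271 (c = 4 - 20275 = -20271)
K = -18435 (K = (1049 - 7817) - 11667 = -6768 - 11667 = -18435)
(-45947 + c)*(K + 1/18584) = (-45947 - 20271)*(-18435 + 1/18584) = -66218*(-18435 + 1/18584) = -66218*(-342596039/18584) = 11343012255251/9292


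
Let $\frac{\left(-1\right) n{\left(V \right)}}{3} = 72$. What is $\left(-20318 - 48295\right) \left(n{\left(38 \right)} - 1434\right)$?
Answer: $113211450$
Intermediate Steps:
$n{\left(V \right)} = -216$ ($n{\left(V \right)} = \left(-3\right) 72 = -216$)
$\left(-20318 - 48295\right) \left(n{\left(38 \right)} - 1434\right) = \left(-20318 - 48295\right) \left(-216 - 1434\right) = - 68613 \left(-216 - 1434\right) = \left(-68613\right) \left(-1650\right) = 113211450$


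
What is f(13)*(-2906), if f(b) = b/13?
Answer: -2906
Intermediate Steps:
f(b) = b/13 (f(b) = b*(1/13) = b/13)
f(13)*(-2906) = ((1/13)*13)*(-2906) = 1*(-2906) = -2906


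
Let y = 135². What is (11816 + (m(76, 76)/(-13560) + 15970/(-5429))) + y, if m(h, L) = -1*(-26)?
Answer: 1105659406243/36808620 ≈ 30038.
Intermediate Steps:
m(h, L) = 26
y = 18225
(11816 + (m(76, 76)/(-13560) + 15970/(-5429))) + y = (11816 + (26/(-13560) + 15970/(-5429))) + 18225 = (11816 + (26*(-1/13560) + 15970*(-1/5429))) + 18225 = (11816 + (-13/6780 - 15970/5429)) + 18225 = (11816 - 108347177/36808620) + 18225 = 434822306743/36808620 + 18225 = 1105659406243/36808620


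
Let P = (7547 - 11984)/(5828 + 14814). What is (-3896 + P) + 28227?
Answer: 502236065/20642 ≈ 24331.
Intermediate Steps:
P = -4437/20642 ≈ -0.21495
(-3896 + P) + 28227 = (-3896 - 4437/20642) + 28227 = -80425669/20642 + 28227 = 502236065/20642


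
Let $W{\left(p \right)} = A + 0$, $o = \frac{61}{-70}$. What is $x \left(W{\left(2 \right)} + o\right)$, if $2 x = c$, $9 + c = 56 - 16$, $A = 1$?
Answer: $\frac{279}{140} \approx 1.9929$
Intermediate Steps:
$o = - \frac{61}{70}$ ($o = 61 \left(- \frac{1}{70}\right) = - \frac{61}{70} \approx -0.87143$)
$W{\left(p \right)} = 1$ ($W{\left(p \right)} = 1 + 0 = 1$)
$c = 31$ ($c = -9 + \left(56 - 16\right) = -9 + 40 = 31$)
$x = \frac{31}{2}$ ($x = \frac{1}{2} \cdot 31 = \frac{31}{2} \approx 15.5$)
$x \left(W{\left(2 \right)} + o\right) = \frac{31 \left(1 - \frac{61}{70}\right)}{2} = \frac{31}{2} \cdot \frac{9}{70} = \frac{279}{140}$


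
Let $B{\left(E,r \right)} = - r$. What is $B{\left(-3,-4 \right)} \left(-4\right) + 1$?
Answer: $-15$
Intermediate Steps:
$B{\left(-3,-4 \right)} \left(-4\right) + 1 = \left(-1\right) \left(-4\right) \left(-4\right) + 1 = 4 \left(-4\right) + 1 = -16 + 1 = -15$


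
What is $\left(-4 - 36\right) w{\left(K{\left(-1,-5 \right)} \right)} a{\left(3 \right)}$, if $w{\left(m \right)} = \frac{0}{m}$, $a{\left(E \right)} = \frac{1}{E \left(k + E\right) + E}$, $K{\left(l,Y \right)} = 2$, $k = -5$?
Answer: $0$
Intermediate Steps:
$a{\left(E \right)} = \frac{1}{E + E \left(-5 + E\right)}$ ($a{\left(E \right)} = \frac{1}{E \left(-5 + E\right) + E} = \frac{1}{E + E \left(-5 + E\right)}$)
$w{\left(m \right)} = 0$
$\left(-4 - 36\right) w{\left(K{\left(-1,-5 \right)} \right)} a{\left(3 \right)} = \left(-4 - 36\right) 0 \frac{1}{3 \left(-4 + 3\right)} = \left(-40\right) 0 \frac{1}{3 \left(-1\right)} = 0 \cdot \frac{1}{3} \left(-1\right) = 0 \left(- \frac{1}{3}\right) = 0$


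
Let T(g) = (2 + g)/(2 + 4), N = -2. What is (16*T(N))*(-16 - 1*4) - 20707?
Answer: -20707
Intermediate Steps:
T(g) = 1/3 + g/6 (T(g) = (2 + g)/6 = (2 + g)*(1/6) = 1/3 + g/6)
(16*T(N))*(-16 - 1*4) - 20707 = (16*(1/3 + (1/6)*(-2)))*(-16 - 1*4) - 20707 = (16*(1/3 - 1/3))*(-16 - 4) - 20707 = (16*0)*(-20) - 20707 = 0*(-20) - 20707 = 0 - 20707 = -20707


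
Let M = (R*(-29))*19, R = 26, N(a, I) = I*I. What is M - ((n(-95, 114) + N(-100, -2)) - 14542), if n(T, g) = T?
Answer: 307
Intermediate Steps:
N(a, I) = I²
M = -14326 (M = (26*(-29))*19 = -754*19 = -14326)
M - ((n(-95, 114) + N(-100, -2)) - 14542) = -14326 - ((-95 + (-2)²) - 14542) = -14326 - ((-95 + 4) - 14542) = -14326 - (-91 - 14542) = -14326 - 1*(-14633) = -14326 + 14633 = 307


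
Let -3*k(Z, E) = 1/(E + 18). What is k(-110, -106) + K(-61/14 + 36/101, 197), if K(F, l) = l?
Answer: 52009/264 ≈ 197.00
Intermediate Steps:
k(Z, E) = -1/(3*(18 + E)) (k(Z, E) = -1/(3*(E + 18)) = -1/(3*(18 + E)))
k(-110, -106) + K(-61/14 + 36/101, 197) = -1/(54 + 3*(-106)) + 197 = -1/(54 - 318) + 197 = -1/(-264) + 197 = -1*(-1/264) + 197 = 1/264 + 197 = 52009/264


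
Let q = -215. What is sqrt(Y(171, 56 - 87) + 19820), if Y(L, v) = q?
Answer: sqrt(19605) ≈ 140.02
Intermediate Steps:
Y(L, v) = -215
sqrt(Y(171, 56 - 87) + 19820) = sqrt(-215 + 19820) = sqrt(19605)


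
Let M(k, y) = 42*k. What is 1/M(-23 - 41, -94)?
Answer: -1/2688 ≈ -0.00037202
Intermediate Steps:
1/M(-23 - 41, -94) = 1/(42*(-23 - 41)) = 1/(42*(-64)) = 1/(-2688) = -1/2688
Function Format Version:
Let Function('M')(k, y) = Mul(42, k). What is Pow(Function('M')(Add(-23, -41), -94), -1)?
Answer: Rational(-1, 2688) ≈ -0.00037202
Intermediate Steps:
Pow(Function('M')(Add(-23, -41), -94), -1) = Pow(Mul(42, Add(-23, -41)), -1) = Pow(Mul(42, -64), -1) = Pow(-2688, -1) = Rational(-1, 2688)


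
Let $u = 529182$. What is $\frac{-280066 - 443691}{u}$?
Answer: $- \frac{723757}{529182} \approx -1.3677$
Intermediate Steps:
$\frac{-280066 - 443691}{u} = \frac{-280066 - 443691}{529182} = \left(-280066 - 443691\right) \frac{1}{529182} = \left(-723757\right) \frac{1}{529182} = - \frac{723757}{529182}$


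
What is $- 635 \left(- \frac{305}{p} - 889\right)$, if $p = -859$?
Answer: $\frac{484724710}{859} \approx 5.6429 \cdot 10^{5}$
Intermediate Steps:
$- 635 \left(- \frac{305}{p} - 889\right) = - 635 \left(- \frac{305}{-859} - 889\right) = - 635 \left(\left(-305\right) \left(- \frac{1}{859}\right) - 889\right) = - 635 \left(\frac{305}{859} - 889\right) = \left(-635\right) \left(- \frac{763346}{859}\right) = \frac{484724710}{859}$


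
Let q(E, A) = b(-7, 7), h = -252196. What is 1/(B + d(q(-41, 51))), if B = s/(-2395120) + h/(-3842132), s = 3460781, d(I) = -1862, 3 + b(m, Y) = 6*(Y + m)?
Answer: -328655971280/612410730585559 ≈ -0.00053666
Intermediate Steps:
b(m, Y) = -3 + 6*Y + 6*m (b(m, Y) = -3 + 6*(Y + m) = -3 + (6*Y + 6*m) = -3 + 6*Y + 6*m)
q(E, A) = -3 (q(E, A) = -3 + 6*7 + 6*(-7) = -3 + 42 - 42 = -3)
B = -453312062199/328655971280 (B = 3460781/(-2395120) - 252196/(-3842132) = 3460781*(-1/2395120) - 252196*(-1/3842132) = -3460781/2395120 + 9007/137219 = -453312062199/328655971280 ≈ -1.3793)
1/(B + d(q(-41, 51))) = 1/(-453312062199/328655971280 - 1862) = 1/(-612410730585559/328655971280) = -328655971280/612410730585559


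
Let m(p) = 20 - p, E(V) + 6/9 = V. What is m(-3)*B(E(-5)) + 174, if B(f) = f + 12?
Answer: 959/3 ≈ 319.67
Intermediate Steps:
E(V) = -⅔ + V
B(f) = 12 + f
m(-3)*B(E(-5)) + 174 = (20 - 1*(-3))*(12 + (-⅔ - 5)) + 174 = (20 + 3)*(12 - 17/3) + 174 = 23*(19/3) + 174 = 437/3 + 174 = 959/3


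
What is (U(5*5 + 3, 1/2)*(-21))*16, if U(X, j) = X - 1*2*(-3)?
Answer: -11424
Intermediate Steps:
U(X, j) = 6 + X (U(X, j) = X - 2*(-3) = X - 1*(-6) = X + 6 = 6 + X)
(U(5*5 + 3, 1/2)*(-21))*16 = ((6 + (5*5 + 3))*(-21))*16 = ((6 + (25 + 3))*(-21))*16 = ((6 + 28)*(-21))*16 = (34*(-21))*16 = -714*16 = -11424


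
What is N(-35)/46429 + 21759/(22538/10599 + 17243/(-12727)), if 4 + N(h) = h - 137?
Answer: 136275925412683859/4832449596101 ≈ 28200.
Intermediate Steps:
N(h) = -141 + h (N(h) = -4 + (h - 137) = -4 + (-137 + h) = -141 + h)
N(-35)/46429 + 21759/(22538/10599 + 17243/(-12727)) = (-141 - 35)/46429 + 21759/(22538/10599 + 17243/(-12727)) = -176*1/46429 + 21759/(22538*(1/10599) + 17243*(-1/12727)) = -176/46429 + 21759/(22538/10599 - 17243/12727) = -176/46429 + 21759/(104082569/134893473) = -176/46429 + 21759*(134893473/104082569) = -176/46429 + 2935147079007/104082569 = 136275925412683859/4832449596101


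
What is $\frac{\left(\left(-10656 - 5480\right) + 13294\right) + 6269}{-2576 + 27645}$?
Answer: $\frac{3427}{25069} \approx 0.1367$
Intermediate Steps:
$\frac{\left(\left(-10656 - 5480\right) + 13294\right) + 6269}{-2576 + 27645} = \frac{\left(-16136 + 13294\right) + 6269}{25069} = \left(-2842 + 6269\right) \frac{1}{25069} = 3427 \cdot \frac{1}{25069} = \frac{3427}{25069}$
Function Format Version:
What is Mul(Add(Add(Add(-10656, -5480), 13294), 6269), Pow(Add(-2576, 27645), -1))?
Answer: Rational(3427, 25069) ≈ 0.13670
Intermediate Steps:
Mul(Add(Add(Add(-10656, -5480), 13294), 6269), Pow(Add(-2576, 27645), -1)) = Mul(Add(Add(-16136, 13294), 6269), Pow(25069, -1)) = Mul(Add(-2842, 6269), Rational(1, 25069)) = Mul(3427, Rational(1, 25069)) = Rational(3427, 25069)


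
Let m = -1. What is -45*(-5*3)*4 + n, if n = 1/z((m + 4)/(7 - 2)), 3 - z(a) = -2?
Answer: 13501/5 ≈ 2700.2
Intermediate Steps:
z(a) = 5 (z(a) = 3 - 1*(-2) = 3 + 2 = 5)
n = ⅕ (n = 1/5 = ⅕ ≈ 0.20000)
-45*(-5*3)*4 + n = -45*(-5*3)*4 + ⅕ = -(-675)*4 + ⅕ = -45*(-60) + ⅕ = 2700 + ⅕ = 13501/5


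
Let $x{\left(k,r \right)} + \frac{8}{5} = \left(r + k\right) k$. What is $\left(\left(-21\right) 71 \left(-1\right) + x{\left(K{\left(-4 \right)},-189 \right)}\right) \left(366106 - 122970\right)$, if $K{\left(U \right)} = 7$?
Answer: $\frac{261857472}{5} \approx 5.2372 \cdot 10^{7}$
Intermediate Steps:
$x{\left(k,r \right)} = - \frac{8}{5} + k \left(k + r\right)$ ($x{\left(k,r \right)} = - \frac{8}{5} + \left(r + k\right) k = - \frac{8}{5} + \left(k + r\right) k = - \frac{8}{5} + k \left(k + r\right)$)
$\left(\left(-21\right) 71 \left(-1\right) + x{\left(K{\left(-4 \right)},-189 \right)}\right) \left(366106 - 122970\right) = \left(\left(-21\right) 71 \left(-1\right) + \left(- \frac{8}{5} + 7^{2} + 7 \left(-189\right)\right)\right) \left(366106 - 122970\right) = \left(\left(-1491\right) \left(-1\right) - \frac{6378}{5}\right) 243136 = \left(1491 - \frac{6378}{5}\right) 243136 = \frac{1077}{5} \cdot 243136 = \frac{261857472}{5}$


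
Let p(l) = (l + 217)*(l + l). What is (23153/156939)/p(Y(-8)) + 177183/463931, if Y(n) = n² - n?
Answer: 1157223642179035/3030013817769744 ≈ 0.38192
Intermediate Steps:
p(l) = 2*l*(217 + l) (p(l) = (217 + l)*(2*l) = 2*l*(217 + l))
(23153/156939)/p(Y(-8)) + 177183/463931 = (23153/156939)/((2*(-8*(-1 - 8))*(217 - 8*(-1 - 8)))) + 177183/463931 = (23153*(1/156939))/((2*(-8*(-9))*(217 - 8*(-9)))) + 177183*(1/463931) = 23153/(156939*((2*72*(217 + 72)))) + 177183/463931 = 23153/(156939*((2*72*289))) + 177183/463931 = (23153/156939)/41616 + 177183/463931 = (23153/156939)*(1/41616) + 177183/463931 = 23153/6531173424 + 177183/463931 = 1157223642179035/3030013817769744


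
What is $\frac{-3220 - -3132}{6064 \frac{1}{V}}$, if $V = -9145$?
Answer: $\frac{100595}{758} \approx 132.71$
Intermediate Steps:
$\frac{-3220 - -3132}{6064 \frac{1}{V}} = \frac{-3220 - -3132}{6064 \frac{1}{-9145}} = \frac{-3220 + 3132}{6064 \left(- \frac{1}{9145}\right)} = - \frac{88}{- \frac{6064}{9145}} = \left(-88\right) \left(- \frac{9145}{6064}\right) = \frac{100595}{758}$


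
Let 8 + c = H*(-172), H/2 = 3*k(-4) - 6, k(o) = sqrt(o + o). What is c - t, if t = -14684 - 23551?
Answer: 40291 - 2064*I*sqrt(2) ≈ 40291.0 - 2918.9*I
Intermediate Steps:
k(o) = sqrt(2)*sqrt(o) (k(o) = sqrt(2*o) = sqrt(2)*sqrt(o))
H = -12 + 12*I*sqrt(2) (H = 2*(3*(sqrt(2)*sqrt(-4)) - 6) = 2*(3*(sqrt(2)*(2*I)) - 6) = 2*(3*(2*I*sqrt(2)) - 6) = 2*(6*I*sqrt(2) - 6) = 2*(-6 + 6*I*sqrt(2)) = -12 + 12*I*sqrt(2) ≈ -12.0 + 16.971*I)
t = -38235
c = 2056 - 2064*I*sqrt(2) (c = -8 + (-12 + 12*I*sqrt(2))*(-172) = -8 + (2064 - 2064*I*sqrt(2)) = 2056 - 2064*I*sqrt(2) ≈ 2056.0 - 2918.9*I)
c - t = (2056 - 2064*I*sqrt(2)) - 1*(-38235) = (2056 - 2064*I*sqrt(2)) + 38235 = 40291 - 2064*I*sqrt(2)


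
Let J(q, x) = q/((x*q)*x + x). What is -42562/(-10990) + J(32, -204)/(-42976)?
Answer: 38055008602069/9826242765780 ≈ 3.8728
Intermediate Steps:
J(q, x) = q/(x + q*x²) (J(q, x) = q/((q*x)*x + x) = q/(q*x² + x) = q/(x + q*x²))
-42562/(-10990) + J(32, -204)/(-42976) = -42562/(-10990) + (32/(-204*(1 + 32*(-204))))/(-42976) = -42562*(-1/10990) + (32*(-1/204)/(1 - 6528))*(-1/42976) = 21281/5495 + (32*(-1/204)/(-6527))*(-1/42976) = 21281/5495 + (32*(-1/204)*(-1/6527))*(-1/42976) = 21281/5495 + (8/332877)*(-1/42976) = 21281/5495 - 1/1788215244 = 38055008602069/9826242765780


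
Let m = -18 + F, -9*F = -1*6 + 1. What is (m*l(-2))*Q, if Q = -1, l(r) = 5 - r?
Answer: 1099/9 ≈ 122.11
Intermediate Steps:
F = 5/9 (F = -(-1*6 + 1)/9 = -(-6 + 1)/9 = -1/9*(-5) = 5/9 ≈ 0.55556)
m = -157/9 (m = -18 + 5/9 = -157/9 ≈ -17.444)
(m*l(-2))*Q = -157*(5 - 1*(-2))/9*(-1) = -157*(5 + 2)/9*(-1) = -157/9*7*(-1) = -1099/9*(-1) = 1099/9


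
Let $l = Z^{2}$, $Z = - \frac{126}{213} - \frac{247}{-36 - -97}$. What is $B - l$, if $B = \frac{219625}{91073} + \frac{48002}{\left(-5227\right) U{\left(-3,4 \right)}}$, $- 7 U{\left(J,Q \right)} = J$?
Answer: $- \frac{17808703273516030}{439147009863213} \approx -40.553$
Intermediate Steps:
$U{\left(J,Q \right)} = - \frac{J}{7}$
$Z = - \frac{20099}{4331}$ ($Z = \left(-126\right) \frac{1}{213} - \frac{247}{-36 + 97} = - \frac{42}{71} - \frac{247}{61} = - \frac{20099}{4331} \approx -4.6407$)
$B = - \frac{27157863397}{1428115713}$ ($B = \frac{219625}{91073} + \frac{48002}{\left(-5227\right) \left(\left(- \frac{1}{7}\right) \left(-3\right)\right)} = 219625 \cdot \frac{1}{91073} + \frac{48002}{\left(-5227\right) \frac{3}{7}} = \frac{219625}{91073} + \frac{48002}{- \frac{15681}{7}} = \frac{219625}{91073} + 48002 \left(- \frac{7}{15681}\right) = \frac{219625}{91073} - \frac{336014}{15681} = - \frac{27157863397}{1428115713} \approx -19.017$)
$l = \frac{403969801}{18757561}$ ($l = \left(- \frac{20099}{4331}\right)^{2} = \frac{403969801}{18757561} \approx 21.536$)
$B - l = - \frac{27157863397}{1428115713} - \frac{403969801}{18757561} = - \frac{17808703273516030}{439147009863213}$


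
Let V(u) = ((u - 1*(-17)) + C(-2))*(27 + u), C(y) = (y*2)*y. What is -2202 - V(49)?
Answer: -7826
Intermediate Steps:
C(y) = 2*y² (C(y) = (2*y)*y = 2*y²)
V(u) = (25 + u)*(27 + u) (V(u) = ((u - 1*(-17)) + 2*(-2)²)*(27 + u) = ((u + 17) + 2*4)*(27 + u) = ((17 + u) + 8)*(27 + u) = (25 + u)*(27 + u))
-2202 - V(49) = -2202 - (675 + 49² + 52*49) = -2202 - (675 + 2401 + 2548) = -2202 - 1*5624 = -2202 - 5624 = -7826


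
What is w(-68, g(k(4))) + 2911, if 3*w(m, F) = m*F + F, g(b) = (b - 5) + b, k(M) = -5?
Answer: 3246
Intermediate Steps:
g(b) = -5 + 2*b (g(b) = (-5 + b) + b = -5 + 2*b)
w(m, F) = F/3 + F*m/3 (w(m, F) = (m*F + F)/3 = (F*m + F)/3 = (F + F*m)/3 = F/3 + F*m/3)
w(-68, g(k(4))) + 2911 = (-5 + 2*(-5))*(1 - 68)/3 + 2911 = (⅓)*(-5 - 10)*(-67) + 2911 = (⅓)*(-15)*(-67) + 2911 = 335 + 2911 = 3246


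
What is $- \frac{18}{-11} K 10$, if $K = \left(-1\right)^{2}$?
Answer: $\frac{180}{11} \approx 16.364$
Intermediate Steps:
$K = 1$
$- \frac{18}{-11} K 10 = - \frac{18}{-11} \cdot 1 \cdot 10 = \left(-18\right) \left(- \frac{1}{11}\right) 1 \cdot 10 = \frac{18}{11} \cdot 1 \cdot 10 = \frac{18}{11} \cdot 10 = \frac{180}{11}$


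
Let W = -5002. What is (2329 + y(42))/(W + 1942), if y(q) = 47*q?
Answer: -4303/3060 ≈ -1.4062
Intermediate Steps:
(2329 + y(42))/(W + 1942) = (2329 + 47*42)/(-5002 + 1942) = (2329 + 1974)/(-3060) = 4303*(-1/3060) = -4303/3060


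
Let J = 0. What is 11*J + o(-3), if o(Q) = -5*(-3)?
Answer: 15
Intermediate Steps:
o(Q) = 15
11*J + o(-3) = 11*0 + 15 = 0 + 15 = 15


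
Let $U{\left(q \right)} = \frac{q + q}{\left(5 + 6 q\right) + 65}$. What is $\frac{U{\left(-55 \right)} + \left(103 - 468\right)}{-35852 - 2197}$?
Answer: $\frac{9479}{989274} \approx 0.0095818$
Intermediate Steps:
$U{\left(q \right)} = \frac{2 q}{70 + 6 q}$
$\frac{U{\left(-55 \right)} + \left(103 - 468\right)}{-35852 - 2197} = \frac{- \frac{55}{35 + 3 \left(-55\right)} + \left(103 - 468\right)}{-35852 - 2197} = \frac{- \frac{55}{35 - 165} + \left(103 - 468\right)}{-38049} = \left(- \frac{55}{-130} - 365\right) \left(- \frac{1}{38049}\right) = \left(\left(-55\right) \left(- \frac{1}{130}\right) - 365\right) \left(- \frac{1}{38049}\right) = \left(\frac{11}{26} - 365\right) \left(- \frac{1}{38049}\right) = \left(- \frac{9479}{26}\right) \left(- \frac{1}{38049}\right) = \frac{9479}{989274}$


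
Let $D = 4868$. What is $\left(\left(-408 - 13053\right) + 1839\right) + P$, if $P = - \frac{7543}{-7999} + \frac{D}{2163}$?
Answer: $- \frac{10580352367}{910623} \approx -11619.0$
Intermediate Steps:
$P = \frac{2908139}{910623}$ ($P = - \frac{7543}{-7999} + \frac{4868}{2163} = \left(-7543\right) \left(- \frac{1}{7999}\right) + 4868 \cdot \frac{1}{2163} = \frac{397}{421} + \frac{4868}{2163} = \frac{2908139}{910623} \approx 3.1936$)
$\left(\left(-408 - 13053\right) + 1839\right) + P = \left(\left(-408 - 13053\right) + 1839\right) + \frac{2908139}{910623} = \left(-13461 + 1839\right) + \frac{2908139}{910623} = -11622 + \frac{2908139}{910623} = - \frac{10580352367}{910623}$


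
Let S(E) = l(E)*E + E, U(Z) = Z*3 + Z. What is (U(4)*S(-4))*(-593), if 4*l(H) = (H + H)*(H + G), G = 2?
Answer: 189760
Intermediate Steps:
U(Z) = 4*Z (U(Z) = 3*Z + Z = 4*Z)
l(H) = H*(2 + H)/2 (l(H) = ((H + H)*(H + 2))/4 = ((2*H)*(2 + H))/4 = (2*H*(2 + H))/4 = H*(2 + H)/2)
S(E) = E + E²*(2 + E)/2 (S(E) = (E*(2 + E)/2)*E + E = E²*(2 + E)/2 + E = E + E²*(2 + E)/2)
(U(4)*S(-4))*(-593) = ((4*4)*((½)*(-4)*(2 - 4*(2 - 4))))*(-593) = (16*((½)*(-4)*(2 - 4*(-2))))*(-593) = (16*((½)*(-4)*(2 + 8)))*(-593) = (16*((½)*(-4)*10))*(-593) = (16*(-20))*(-593) = -320*(-593) = 189760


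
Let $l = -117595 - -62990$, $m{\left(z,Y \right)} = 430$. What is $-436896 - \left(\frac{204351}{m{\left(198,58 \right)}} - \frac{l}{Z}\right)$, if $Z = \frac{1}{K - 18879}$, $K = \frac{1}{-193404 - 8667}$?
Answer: $\frac{89536383483155699}{86890530} \approx 1.0305 \cdot 10^{9}$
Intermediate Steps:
$K = - \frac{1}{202071}$ ($K = \frac{1}{-202071} = - \frac{1}{202071} \approx -4.9488 \cdot 10^{-6}$)
$Z = - \frac{202071}{3814898410}$ ($Z = \frac{1}{- \frac{1}{202071} - 18879} = \frac{1}{- \frac{3814898410}{202071}} = - \frac{202071}{3814898410} \approx -5.2969 \cdot 10^{-5}$)
$l = -54605$ ($l = -117595 + 62990 = -54605$)
$-436896 - \left(\frac{204351}{m{\left(198,58 \right)}} - \frac{l}{Z}\right) = -436896 - \left(- \frac{208312527678050}{202071} + \frac{204351}{430}\right) = -436896 - - \frac{89574345608150579}{86890530} = -436896 + \left(\frac{208312527678050}{202071} - \frac{204351}{430}\right) = -436896 + \frac{89574345608150579}{86890530} = \frac{89536383483155699}{86890530}$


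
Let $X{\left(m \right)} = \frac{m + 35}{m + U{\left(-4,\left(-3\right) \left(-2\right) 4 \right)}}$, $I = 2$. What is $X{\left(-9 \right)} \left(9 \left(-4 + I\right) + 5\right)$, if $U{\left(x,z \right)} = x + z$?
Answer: $- \frac{338}{11} \approx -30.727$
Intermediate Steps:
$X{\left(m \right)} = \frac{35 + m}{20 + m}$ ($X{\left(m \right)} = \frac{m + 35}{m - \left(4 - \left(-3\right) \left(-2\right) 4\right)} = \frac{35 + m}{m + \left(-4 + 6 \cdot 4\right)} = \frac{35 + m}{m + \left(-4 + 24\right)} = \frac{35 + m}{m + 20} = \frac{35 + m}{20 + m}$)
$X{\left(-9 \right)} \left(9 \left(-4 + I\right) + 5\right) = \frac{35 - 9}{20 - 9} \left(9 \left(-4 + 2\right) + 5\right) = \frac{1}{11} \cdot 26 \left(9 \left(-2\right) + 5\right) = \frac{1}{11} \cdot 26 \left(-18 + 5\right) = \frac{26}{11} \left(-13\right) = - \frac{338}{11}$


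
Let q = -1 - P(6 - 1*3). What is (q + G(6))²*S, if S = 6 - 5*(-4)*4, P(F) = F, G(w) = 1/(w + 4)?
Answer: 65403/50 ≈ 1308.1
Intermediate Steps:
G(w) = 1/(4 + w)
S = 86 (S = 6 + 20*4 = 6 + 80 = 86)
q = -4 (q = -1 - (6 - 1*3) = -1 - (6 - 3) = -1 - 1*3 = -1 - 3 = -4)
(q + G(6))²*S = (-4 + 1/(4 + 6))²*86 = (-4 + 1/10)²*86 = (-4 + ⅒)²*86 = (-39/10)²*86 = (1521/100)*86 = 65403/50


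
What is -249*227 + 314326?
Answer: 257803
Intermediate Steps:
-249*227 + 314326 = -56523 + 314326 = 257803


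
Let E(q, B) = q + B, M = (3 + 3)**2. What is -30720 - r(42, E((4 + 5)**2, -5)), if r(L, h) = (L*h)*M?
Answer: -145632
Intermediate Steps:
M = 36 (M = 6**2 = 36)
E(q, B) = B + q
r(L, h) = 36*L*h (r(L, h) = (L*h)*36 = 36*L*h)
-30720 - r(42, E((4 + 5)**2, -5)) = -30720 - 36*42*(-5 + (4 + 5)**2) = -30720 - 36*42*(-5 + 9**2) = -30720 - 36*42*(-5 + 81) = -30720 - 36*42*76 = -30720 - 1*114912 = -30720 - 114912 = -145632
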